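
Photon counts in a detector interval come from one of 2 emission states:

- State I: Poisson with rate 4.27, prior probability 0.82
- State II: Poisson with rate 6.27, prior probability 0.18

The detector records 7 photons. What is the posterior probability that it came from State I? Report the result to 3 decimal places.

The responsibility of component k is w_k f_k(x) divided by Σ_j w_j f_j(x).
Poisson probabilities:
  L_I = e^(−4.27)·4.27^7/7! = 0.0718004
  L_II = e^(−6.27)·6.27^7/7! = 0.143026
Prior × likelihood for each component:
  w_I·L_I = 0.82 × 0.0718004 = 0.0588764
  w_II·L_II = 0.18 × 0.143026 = 0.0257447
Marginal: 0.0588764 + 0.0257447 = 0.0846211
So the posterior for State I is 0.0588764 / 0.0846211 ≈ 0.696.

0.696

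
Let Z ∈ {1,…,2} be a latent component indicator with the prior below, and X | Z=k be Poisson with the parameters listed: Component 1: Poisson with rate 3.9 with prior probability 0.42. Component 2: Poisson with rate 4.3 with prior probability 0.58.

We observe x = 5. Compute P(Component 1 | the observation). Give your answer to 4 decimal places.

0.3987

P(component k | x) = π_k·f_k(x) / marginal(x), where marginal(x) = Σ_j π_j·f_j(x).
Poisson probabilities:
  L_1 = 0.152193
  L_2 = 0.166224
Multiply by the mixture weights:
  π_1·L_1 = 0.42 × 0.152193 = 0.0639209
  π_2·L_2 = 0.58 × 0.166224 = 0.0964101
Marginal: 0.0639209 + 0.0964101 = 0.160331
P(Component 1 | data) = 0.0639209 / 0.160331 ≈ 0.3987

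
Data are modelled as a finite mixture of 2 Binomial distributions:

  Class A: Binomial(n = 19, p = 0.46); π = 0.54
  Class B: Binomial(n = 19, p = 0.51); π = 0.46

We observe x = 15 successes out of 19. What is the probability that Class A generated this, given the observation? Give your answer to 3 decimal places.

The responsibility of component k is π_k f_k(x) divided by Σ_j π_j f_j(x).
Evaluate each component's likelihood at the observed value:
  f_A = C(19,15)·0.46^15·0.54^4 = 3876·8.7371e-06·0.0850306 = 0.00287956
  f_B = C(19,15)·0.51^15·0.49^4 = 3876·4.10726e-05·0.057648 = 0.00917742
Multiply by the mixture weights:
  π_A·f_A = 0.54 × 0.00287956 = 0.00155496
  π_B·f_B = 0.46 × 0.00917742 = 0.00422161
Sum: 0.00155496 + 0.00422161 = 0.00577658
So the posterior for Class A is 0.00155496 / 0.00577658 ≈ 0.269.

0.269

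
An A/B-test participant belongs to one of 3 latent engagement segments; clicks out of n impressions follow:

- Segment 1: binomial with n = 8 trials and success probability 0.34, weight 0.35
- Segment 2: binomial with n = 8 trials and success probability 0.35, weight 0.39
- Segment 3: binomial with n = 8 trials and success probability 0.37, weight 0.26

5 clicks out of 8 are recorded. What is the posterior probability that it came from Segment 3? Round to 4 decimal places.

Apply Bayes' rule: the posterior for each component is proportional to its prior times its likelihood at x.
Evaluate each component's likelihood at the observed value:
  L_1 = 0.07315
  L_2 = 0.0807734
  L_3 = 0.0970998
Prior × likelihood for each component:
  w_1·L_1 = 0.35 × 0.07315 = 0.0256025
  w_2·L_2 = 0.39 × 0.0807734 = 0.0315016
  w_3·L_3 = 0.26 × 0.0970998 = 0.0252459
Marginal: 0.0256025 + 0.0315016 + 0.0252459 = 0.0823501
P(Segment 3 | the observation) ≈ 0.3066

0.3066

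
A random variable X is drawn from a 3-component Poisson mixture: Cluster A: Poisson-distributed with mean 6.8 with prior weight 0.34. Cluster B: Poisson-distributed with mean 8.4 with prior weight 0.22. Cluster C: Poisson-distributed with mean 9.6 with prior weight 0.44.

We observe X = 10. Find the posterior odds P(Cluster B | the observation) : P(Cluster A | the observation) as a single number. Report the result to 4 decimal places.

1.0809

Since P(k|x) ∝ π_k f_k(x), the posterior odds are π_i f_i(x) / (π_j f_j(x)).
Evaluate each component's likelihood at the observed value:
  p_A = e^(−6.8)·6.8^10/10! = 0.0648819
  p_B = e^(−8.4)·8.4^10/10! = 0.108382
  p_C = e^(−9.6)·9.6^10/10! = 0.124086
Posterior odds = (π_B·p_B) / (π_A·p_A) = (0.22·0.108382) / (0.34·0.0648819) = 0.023844 / 0.0220598 ≈ 1.0809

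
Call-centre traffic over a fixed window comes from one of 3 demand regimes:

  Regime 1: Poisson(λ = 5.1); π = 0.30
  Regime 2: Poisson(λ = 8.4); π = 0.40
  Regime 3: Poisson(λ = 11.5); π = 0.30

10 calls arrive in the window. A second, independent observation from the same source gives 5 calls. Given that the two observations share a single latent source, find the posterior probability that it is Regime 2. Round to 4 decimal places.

Apply Bayes' rule: the posterior for each component is proportional to its prior times its likelihood at x.
Since both observations come from the same component, the likelihood for component k is f_k(x₁)·f_k(x₂).
  f_1 = [e^(−5.1)·5.1^10/10! = 0.0200003] × [0.175294] = 0.00350594
  f_2 = [e^(−8.4)·8.4^10/10! = 0.108382] × [0.0783685] = 0.00849372
  f_3 = [e^(−11.5)·11.5^10/10! = 0.112935] × [0.0169794] = 0.00191757
Multiply by the mixture weights:
  π_1·f_1 = 0.30 × 0.00350594 = 0.00105178
  π_2·f_2 = 0.40 × 0.00849372 = 0.00339749
  π_3·f_3 = 0.30 × 0.00191757 = 0.00057527
Evidence: 0.00105178 + 0.00339749 + 0.00057527 = 0.00502454
P(Regime 2 | data) = 0.00339749 / 0.00502454 ≈ 0.6762

0.6762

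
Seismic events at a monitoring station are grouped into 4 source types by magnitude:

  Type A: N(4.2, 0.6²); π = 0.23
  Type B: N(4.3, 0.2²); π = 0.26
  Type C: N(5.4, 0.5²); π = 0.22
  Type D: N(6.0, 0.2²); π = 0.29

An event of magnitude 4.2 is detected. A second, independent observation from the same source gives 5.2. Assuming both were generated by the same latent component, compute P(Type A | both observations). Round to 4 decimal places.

0.7766

P(component k | x) = π_k·f_k(x) / marginal(x), where marginal(x) = Σ_j π_j·f_j(x).
Since both observations come from the same component, the likelihood for component k is f_k(x₁)·f_k(x₂).
  L_A = [(1/(0.6·√(2π)))·exp(−(4.2−4.2)²/(2·0.6²)) = 0.664904·exp(-0.00000) = 0.664904] × [0.165795] = 0.110238
  L_B = [(1/(0.2·√(2π)))·exp(−(4.2−4.3)²/(2·0.2²)) = 1.994711·exp(-0.12500) = 1.76033] × [7.99187e-05] = 0.000140683
  L_C = [(1/(0.5·√(2π)))·exp(−(4.2−5.4)²/(2·0.5²)) = 0.797885·exp(-2.88000) = 0.0447891] × [0.73654] = 0.0329889
  L_D = [(1/(0.2·√(2π)))·exp(−(4.2−6.0)²/(2·0.2²)) = 1.994711·exp(-40.50000) = 5.13989e-18] × [0.000669151] = 3.43936e-21
Unnormalised posteriors:
  π_A·L_A = 0.23 × 0.110238 = 0.0253547
  π_B·L_B = 0.26 × 0.000140683 = 3.65776e-05
  π_C·L_C = 0.22 × 0.0329889 = 0.00725757
  π_D·L_D = 0.29 × 3.43936e-21 = 9.97415e-22
Evidence: 0.0253547 + 3.65776e-05 + 0.00725757 + 9.97415e-22 = 0.0326489
P(Type A | x₁, x₂) ≈ 0.7766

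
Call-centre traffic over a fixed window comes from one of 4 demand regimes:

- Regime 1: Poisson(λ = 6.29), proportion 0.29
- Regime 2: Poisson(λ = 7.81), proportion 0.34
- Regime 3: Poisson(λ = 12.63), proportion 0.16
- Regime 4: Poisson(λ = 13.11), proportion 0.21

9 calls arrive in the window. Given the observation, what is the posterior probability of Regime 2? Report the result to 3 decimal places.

By Bayes' theorem, P(k | x) = w_k f_k(x) / Σ_j w_j f_j(x).
Evaluate each component's likelihood at the observed value:
  f_1 = 0.0787736
  f_2 = 0.120853
  f_3 = 0.0737442
  f_4 = 0.0638352
Weight by the priors:
  w_1·f_1 = 0.29 × 0.0787736 = 0.0228443
  w_2·f_2 = 0.34 × 0.120853 = 0.0410899
  w_3·f_3 = 0.16 × 0.0737442 = 0.0117991
  w_4·f_4 = 0.21 × 0.0638352 = 0.0134054
Denominator: 0.0228443 + 0.0410899 + 0.0117991 + 0.0134054 = 0.0891387
P(Regime 2 | x) = 0.0410899 / 0.0891387 ≈ 0.461

0.461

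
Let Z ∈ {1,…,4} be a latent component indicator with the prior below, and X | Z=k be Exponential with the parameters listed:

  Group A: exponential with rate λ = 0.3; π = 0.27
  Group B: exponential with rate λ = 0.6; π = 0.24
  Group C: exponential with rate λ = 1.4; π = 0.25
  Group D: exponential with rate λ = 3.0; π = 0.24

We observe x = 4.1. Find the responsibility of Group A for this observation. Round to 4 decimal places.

By Bayes' theorem, P(k | x) = P(Z=k) f_k(x) / Σ_j P(Z=j) f_j(x).
Component likelihoods at x = 4.1:
  p_A = 0.0876878
  p_B = 0.051261
  p_C = 0.00450068
  p_D = 1.36552e-05
Unnormalised posteriors:
  P(Z=A)·p_A = 0.27 × 0.0876878 = 0.0236757
  P(Z=B)·p_B = 0.24 × 0.051261 = 0.0123026
  P(Z=C)·p_C = 0.25 × 0.00450068 = 0.00112517
  P(Z=D)·p_D = 0.24 × 1.36552e-05 = 3.27726e-06
Denominator: 0.0236757 + 0.0123026 + 0.00112517 + 3.27726e-06 = 0.0371068
Responsibility of Group A: 0.0236757 / 0.0371068 ≈ 0.6380

0.6380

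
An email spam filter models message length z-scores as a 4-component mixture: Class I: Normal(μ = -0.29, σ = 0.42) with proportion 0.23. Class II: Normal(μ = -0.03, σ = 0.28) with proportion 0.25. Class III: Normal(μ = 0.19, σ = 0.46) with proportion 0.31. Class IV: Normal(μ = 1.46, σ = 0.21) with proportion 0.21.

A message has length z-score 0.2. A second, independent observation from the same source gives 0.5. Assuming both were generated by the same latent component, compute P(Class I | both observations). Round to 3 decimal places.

0.068

By Bayes' theorem, P(k | x) = w_k f_k(x) / Σ_j w_j f_j(x).
Since both observations come from the same component, the likelihood for component k is f_k(x₁)·f_k(x₂).
  p_I = [(1/(0.42·√(2π)))·exp(−(0.2−-0.29)²/(2·0.42²)) = 0.949863·exp(-0.68056) = 0.480949] × [0.161956] = 0.0778927
  p_II = [(1/(0.28·√(2π)))·exp(−(0.2−-0.03)²/(2·0.28²)) = 1.424794·exp(-0.33737) = 1.01679] × [0.237538] = 0.241527
  p_III = [(1/(0.46·√(2π)))·exp(−(0.2−0.19)²/(2·0.46²)) = 0.867266·exp(-0.00024) = 0.867061] × [0.691087] = 0.599215
  p_IV = [(1/(0.21·√(2π)))·exp(−(0.2−1.46)²/(2·0.21²)) = 1.899725·exp(-18.00000) = 2.89328e-08] × [5.50499e-05] = 1.59275e-12
Multiply by the mixture weights:
  w_I·p_I = 0.23 × 0.0778927 = 0.0179153
  w_II·p_II = 0.25 × 0.241527 = 0.0603819
  w_III·p_III = 0.31 × 0.599215 = 0.185757
  w_IV·p_IV = 0.21 × 1.59275e-12 = 3.34477e-13
Sum: 0.0179153 + 0.0603819 + 0.185757 + 3.34477e-13 = 0.264054
Responsibility of Class I: 0.0179153 / 0.264054 ≈ 0.068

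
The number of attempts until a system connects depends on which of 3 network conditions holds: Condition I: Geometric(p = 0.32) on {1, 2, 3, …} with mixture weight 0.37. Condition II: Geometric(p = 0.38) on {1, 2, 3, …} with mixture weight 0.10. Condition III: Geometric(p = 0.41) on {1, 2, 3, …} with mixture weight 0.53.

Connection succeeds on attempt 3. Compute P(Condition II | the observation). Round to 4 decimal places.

0.1007

The responsibility of component k is P(Z=k) f_k(x) divided by Σ_j P(Z=j) f_j(x).
Geometric probabilities:
  f_I = 0.147968
  f_II = 0.146072
  f_III = 0.142721
Multiply by the mixture weights:
  P(Z=I)·f_I = 0.37 × 0.147968 = 0.0547482
  P(Z=II)·f_II = 0.10 × 0.146072 = 0.0146072
  P(Z=III)·f_III = 0.53 × 0.142721 = 0.0756421
Evidence: 0.0547482 + 0.0146072 + 0.0756421 = 0.144997
So the posterior for Condition II is 0.0146072 / 0.144997 ≈ 0.1007.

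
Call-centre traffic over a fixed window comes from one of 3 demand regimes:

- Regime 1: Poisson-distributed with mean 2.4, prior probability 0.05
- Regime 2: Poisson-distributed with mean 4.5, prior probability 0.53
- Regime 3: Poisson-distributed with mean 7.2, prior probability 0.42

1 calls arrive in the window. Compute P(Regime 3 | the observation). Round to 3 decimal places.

0.057

Apply Bayes' rule: the posterior for each component is proportional to its prior times its likelihood at x.
Component likelihoods at x = 1 calls:
  f_1 = e^(−2.4)·2.4^1/1! = 0.217723
  f_2 = e^(−4.5)·4.5^1/1! = 0.0499905
  f_3 = e^(−7.2)·7.2^1/1! = 0.00537542
Prior × likelihood for each component:
  π_1·f_1 = 0.05 × 0.217723 = 0.0108862
  π_2·f_2 = 0.53 × 0.0499905 = 0.026495
  π_3·f_3 = 0.42 × 0.00537542 = 0.00225768
Evidence: 0.0108862 + 0.026495 + 0.00225768 = 0.0396388
Responsibility of Regime 3: 0.00225768 / 0.0396388 ≈ 0.057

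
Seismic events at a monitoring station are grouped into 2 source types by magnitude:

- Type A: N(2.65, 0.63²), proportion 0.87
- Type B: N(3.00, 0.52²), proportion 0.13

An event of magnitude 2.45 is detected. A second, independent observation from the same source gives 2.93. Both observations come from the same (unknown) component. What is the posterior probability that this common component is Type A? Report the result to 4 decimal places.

0.8740

Apply Bayes' rule: the posterior for each component is proportional to its prior times its likelihood at x.
Since both observations come from the same component, the likelihood for component k is f_k(x₁)·f_k(x₂).
  p_A = [(1/(0.63·√(2π)))·exp(−(2.45−2.65)²/(2·0.63²)) = 0.633242·exp(-0.05039) = 0.602123] × [0.573689] = 0.345431
  p_B = [(1/(0.52·√(2π)))·exp(−(2.45−3.00)²/(2·0.52²)) = 0.767197·exp(-0.55936) = 0.438512] × [0.760277] = 0.33339
Weight by the priors:
  P(Z=A)·p_A = 0.87 × 0.345431 = 0.300525
  P(Z=B)·p_B = 0.13 × 0.33339 = 0.0433407
Denominator: 0.300525 + 0.0433407 = 0.343866
P(Type A | x₁,x₂) = 0.300525 / 0.343866 ≈ 0.8740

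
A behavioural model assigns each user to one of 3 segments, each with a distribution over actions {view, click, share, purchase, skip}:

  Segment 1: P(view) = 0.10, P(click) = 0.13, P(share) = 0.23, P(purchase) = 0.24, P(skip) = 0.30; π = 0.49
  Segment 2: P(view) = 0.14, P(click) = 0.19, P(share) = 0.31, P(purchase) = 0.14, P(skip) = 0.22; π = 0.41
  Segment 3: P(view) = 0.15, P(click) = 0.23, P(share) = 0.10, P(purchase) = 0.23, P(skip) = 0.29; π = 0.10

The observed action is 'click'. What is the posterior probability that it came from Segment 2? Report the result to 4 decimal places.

Apply Bayes' rule: the posterior for each component is proportional to its prior times its likelihood at x.
Evaluate each component's likelihood at the observed value:
  f_1 = P(click | comp) = 0.13
  f_2 = P(click | comp) = 0.19
  f_3 = P(click | comp) = 0.23
Prior × likelihood for each component:
  w_1·f_1 = 0.49 × 0.13 = 0.0637
  w_2·f_2 = 0.41 × 0.19 = 0.0779
  w_3·f_3 = 0.10 × 0.23 = 0.023
Denominator: 0.0637 + 0.0779 + 0.023 = 0.1646
P(Segment 2 | data) ≈ 0.4733

0.4733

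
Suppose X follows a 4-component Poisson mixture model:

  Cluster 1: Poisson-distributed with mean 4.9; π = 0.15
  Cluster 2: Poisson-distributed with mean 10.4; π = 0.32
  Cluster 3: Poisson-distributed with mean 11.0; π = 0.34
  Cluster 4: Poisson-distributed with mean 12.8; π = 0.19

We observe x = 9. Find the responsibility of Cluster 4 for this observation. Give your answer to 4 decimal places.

P(component k | x) = π_k·f_k(x) / marginal(x), where marginal(x) = Σ_j π_j·f_j(x).
Poisson probabilities:
  p_1 = 0.0334163
  p_2 = 0.119364
  p_3 = 0.108526
  p_4 = 0.0701709
Unnormalised posteriors:
  π_1·p_1 = 0.15 × 0.0334163 = 0.00501245
  π_2·p_2 = 0.32 × 0.119364 = 0.0381966
  π_3·p_3 = 0.34 × 0.108526 = 0.0368987
  π_4·p_4 = 0.19 × 0.0701709 = 0.0133325
Denominator: 0.00501245 + 0.0381966 + 0.0368987 + 0.0133325 = 0.0934402
P(Cluster 4 | 9) = 0.0133325 / 0.0934402 ≈ 0.1427

0.1427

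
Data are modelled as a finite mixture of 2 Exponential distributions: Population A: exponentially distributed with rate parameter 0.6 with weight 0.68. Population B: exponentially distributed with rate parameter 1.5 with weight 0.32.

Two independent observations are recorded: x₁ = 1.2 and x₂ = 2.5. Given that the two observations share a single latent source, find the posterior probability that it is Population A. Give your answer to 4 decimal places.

The responsibility of component k is π_k f_k(x) divided by Σ_j π_j f_j(x).
Since both observations come from the same component, the likelihood for component k is f_k(x₁)·f_k(x₂).
  f_A = [0.6·e^(−0.6·1.2) = 0.6·e^(−0.7200) = 0.292051] × [0.133878] = 0.0390993
  f_B = [1.5·e^(−1.5·1.2) = 1.5·e^(−1.8000) = 0.247948] × [0.0352766] = 0.00874678
Prior × likelihood for each component:
  π_A·f_A = 0.68 × 0.0390993 = 0.0265875
  π_B·f_B = 0.32 × 0.00874678 = 0.00279897
Evidence: 0.0265875 + 0.00279897 = 0.0293865
P(Population A | x) ≈ 0.9048

0.9048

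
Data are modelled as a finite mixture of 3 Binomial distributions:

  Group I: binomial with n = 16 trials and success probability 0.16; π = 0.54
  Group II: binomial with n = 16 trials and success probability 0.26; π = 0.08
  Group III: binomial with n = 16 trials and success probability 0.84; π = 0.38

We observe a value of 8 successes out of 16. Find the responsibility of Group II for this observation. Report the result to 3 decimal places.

P(component k | x) = π_k·f_k(x) / marginal(x), where marginal(x) = Σ_j π_j·f_j(x).
Component likelihoods at x = 8 successes out of 16:
  p_I = 0.00137016
  p_II = 0.0241668
  p_III = 0.00137016
Multiply by the mixture weights:
  π_I·p_I = 0.54 × 0.00137016 = 0.000739889
  π_II·p_II = 0.08 × 0.0241668 = 0.00193334
  π_III·p_III = 0.38 × 0.00137016 = 0.000520662
Evidence: 0.000739889 + 0.00193334 + 0.000520662 = 0.0031939
P(Group II | the observation) ≈ 0.605

0.605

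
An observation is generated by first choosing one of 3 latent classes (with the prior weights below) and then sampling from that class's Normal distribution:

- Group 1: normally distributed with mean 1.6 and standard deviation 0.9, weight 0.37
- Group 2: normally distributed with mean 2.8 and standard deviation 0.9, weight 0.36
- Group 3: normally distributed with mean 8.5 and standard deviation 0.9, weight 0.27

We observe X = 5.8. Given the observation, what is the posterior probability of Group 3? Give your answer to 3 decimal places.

0.682

Posterior ∝ prior × likelihood, so P(k | x) ∝ P(Z=k) f_k(x); normalise over all components.
Component likelihoods at x = 5.8:
  L_1 = 8.27338e-06
  L_2 = 0.00171364
  L_3 = 0.00492428
Prior × likelihood for each component:
  P(Z=1)·L_1 = 0.37 × 8.27338e-06 = 3.06115e-06
  P(Z=2)·L_2 = 0.36 × 0.00171364 = 0.000616912
  P(Z=3)·L_3 = 0.27 × 0.00492428 = 0.00132955
Normaliser: 3.06115e-06 + 0.000616912 + 0.00132955 = 0.00194953
P(Group 3 | data) = 0.00132955 / 0.00194953 ≈ 0.682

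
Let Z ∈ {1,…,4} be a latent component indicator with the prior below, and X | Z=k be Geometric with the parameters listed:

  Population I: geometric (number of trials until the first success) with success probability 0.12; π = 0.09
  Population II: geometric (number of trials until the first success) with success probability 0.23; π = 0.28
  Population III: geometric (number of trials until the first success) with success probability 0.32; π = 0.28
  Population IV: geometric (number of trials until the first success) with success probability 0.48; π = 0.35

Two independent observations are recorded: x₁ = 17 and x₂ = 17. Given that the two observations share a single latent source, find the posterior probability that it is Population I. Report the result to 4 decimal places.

The responsibility of component k is π_k f_k(x) divided by Σ_j π_j f_j(x).
Since both observations come from the same component, the likelihood for component k is f_k(x₁)·f_k(x₂).
  f_I = [0.0155204] × [0.0155204] = 0.000240884
  f_II = [0.0035122] × [0.0035122] = 1.23356e-05
  f_III = [0.000668794] × [0.000668794] = 4.47286e-07
  f_IV = [1.37181e-05] × [1.37181e-05] = 1.88187e-10
Multiply by the mixture weights:
  π_I·f_I = 0.09 × 0.000240884 = 2.16796e-05
  π_II·f_II = 0.28 × 1.23356e-05 = 3.45396e-06
  π_III·f_III = 0.28 × 4.47286e-07 = 1.2524e-07
  π_IV·f_IV = 0.35 × 1.88187e-10 = 6.58654e-11
Evidence: 2.16796e-05 + 3.45396e-06 + 1.2524e-07 + 6.58654e-11 = 2.52588e-05
Responsibility of Population I: 2.16796e-05 / 2.52588e-05 ≈ 0.8583

0.8583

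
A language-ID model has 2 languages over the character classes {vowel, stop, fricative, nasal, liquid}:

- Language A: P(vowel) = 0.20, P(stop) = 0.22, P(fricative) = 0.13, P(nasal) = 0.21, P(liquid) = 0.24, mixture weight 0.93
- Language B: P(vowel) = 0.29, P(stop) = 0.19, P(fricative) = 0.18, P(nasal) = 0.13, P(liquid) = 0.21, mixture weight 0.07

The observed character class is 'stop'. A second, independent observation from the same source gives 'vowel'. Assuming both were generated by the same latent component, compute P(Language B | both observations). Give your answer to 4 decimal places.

0.0861

The responsibility of component k is w_k f_k(x) divided by Σ_j w_j f_j(x).
Since both observations come from the same component, the likelihood for component k is f_k(x₁)·f_k(x₂).
  f_A = [P(stop | comp) = 0.22] × [0.2] = 0.044
  f_B = [P(stop | comp) = 0.19] × [0.29] = 0.0551
Unnormalised posteriors:
  w_A·f_A = 0.93 × 0.044 = 0.04092
  w_B·f_B = 0.07 × 0.0551 = 0.003857
Evidence: 0.04092 + 0.003857 = 0.044777
So the posterior for Language B is 0.003857 / 0.044777 ≈ 0.0861.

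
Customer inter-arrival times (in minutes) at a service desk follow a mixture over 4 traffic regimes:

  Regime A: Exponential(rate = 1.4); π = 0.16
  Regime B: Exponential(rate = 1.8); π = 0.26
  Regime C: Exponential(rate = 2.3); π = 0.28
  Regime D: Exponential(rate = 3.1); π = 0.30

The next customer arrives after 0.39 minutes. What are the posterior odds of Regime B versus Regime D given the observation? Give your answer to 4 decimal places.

Posterior odds = (w_i f_i(x)) / (w_j f_j(x)); the normalising sum cancels.
Evaluate each component's likelihood at the observed value:
  f_A = 1.4·e^(−1.4·0.39) = 1.4·e^(−0.5460) = 0.810967
  f_B = 1.8·e^(−1.8·0.39) = 1.8·e^(−0.7020) = 0.892068
  f_C = 2.3·e^(−2.3·0.39) = 2.3·e^(−0.8970) = 0.93792
  f_D = 3.1·e^(−3.1·0.39) = 3.1·e^(−1.2090) = 0.925336
Odds = (0.26/0.30) × (0.892068/0.925336) = 0.866667 × 0.964047 ≈ 0.8355

0.8355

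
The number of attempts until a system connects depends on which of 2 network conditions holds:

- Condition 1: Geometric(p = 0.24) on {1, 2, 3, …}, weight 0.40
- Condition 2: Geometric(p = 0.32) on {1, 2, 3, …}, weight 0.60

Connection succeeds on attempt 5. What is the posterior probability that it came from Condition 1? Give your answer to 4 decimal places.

0.4383

P(component k | x) = π_k·f_k(x) / marginal(x), where marginal(x) = Σ_j π_j·f_j(x).
Geometric probabilities:
  p_1 = 0.24·(1−0.24)^4 = 0.24·0.333622 = 0.0800692
  p_2 = 0.32·(1−0.32)^4 = 0.32·0.213814 = 0.0684204
Multiply by the mixture weights:
  π_1·p_1 = 0.40 × 0.0800692 = 0.0320277
  π_2·p_2 = 0.60 × 0.0684204 = 0.0410522
Marginal: 0.0320277 + 0.0410522 = 0.0730799
P(Condition 1 | 5) ≈ 0.4383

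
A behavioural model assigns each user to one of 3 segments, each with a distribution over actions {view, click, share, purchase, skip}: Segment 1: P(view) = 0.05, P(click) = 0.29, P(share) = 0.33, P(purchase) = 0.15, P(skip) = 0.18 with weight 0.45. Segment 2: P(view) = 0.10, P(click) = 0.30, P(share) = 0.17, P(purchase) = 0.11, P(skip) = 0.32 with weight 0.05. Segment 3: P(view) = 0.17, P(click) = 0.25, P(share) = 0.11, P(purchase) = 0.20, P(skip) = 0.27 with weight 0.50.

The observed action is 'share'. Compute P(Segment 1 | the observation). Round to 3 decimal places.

0.700

Posterior ∝ prior × likelihood, so P(k | x) ∝ w_k f_k(x); normalise over all components.
Component likelihoods at x = 'share':
  f_1 = 0.33
  f_2 = 0.17
  f_3 = 0.11
Multiply by the mixture weights:
  w_1·f_1 = 0.45 × 0.33 = 0.1485
  w_2·f_2 = 0.05 × 0.17 = 0.0085
  w_3·f_3 = 0.50 × 0.11 = 0.055
Evidence: 0.1485 + 0.0085 + 0.055 = 0.212
P(Segment 1 | data) = 0.1485 / 0.212 ≈ 0.700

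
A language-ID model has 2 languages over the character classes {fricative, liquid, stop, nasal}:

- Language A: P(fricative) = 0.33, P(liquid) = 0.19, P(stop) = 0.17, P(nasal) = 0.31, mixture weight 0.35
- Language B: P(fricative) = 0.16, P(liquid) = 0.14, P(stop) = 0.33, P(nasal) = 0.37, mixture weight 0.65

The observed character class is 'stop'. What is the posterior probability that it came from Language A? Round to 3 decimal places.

Apply Bayes' rule: the posterior for each component is proportional to its prior times its likelihood at x.
Categorical probabilities:
  L_A = P(stop | comp) = 0.17
  L_B = P(stop | comp) = 0.33
Unnormalised posteriors:
  w_A·L_A = 0.35 × 0.17 = 0.0595
  w_B·L_B = 0.65 × 0.33 = 0.2145
Denominator: 0.0595 + 0.2145 = 0.274
So the posterior for Language A is 0.0595 / 0.274 ≈ 0.217.

0.217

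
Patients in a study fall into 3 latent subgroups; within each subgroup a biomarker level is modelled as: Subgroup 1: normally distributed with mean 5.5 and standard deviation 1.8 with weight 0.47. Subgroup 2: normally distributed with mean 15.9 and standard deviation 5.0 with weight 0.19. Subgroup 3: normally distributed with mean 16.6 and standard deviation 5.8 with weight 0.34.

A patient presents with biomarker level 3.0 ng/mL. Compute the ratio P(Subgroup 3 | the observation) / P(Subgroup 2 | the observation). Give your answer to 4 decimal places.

2.7527

Posterior odds = (π_i f_i(x)) / (π_j f_j(x)); the normalising sum cancels.
Evaluate each component's likelihood at the observed value:
  L_1 = (1/(1.8·√(2π)))·exp(−(3.0−5.5)²/(2·1.8²)) = 0.221635·exp(-0.96451) = 0.0844808
  L_2 = (1/(5.0·√(2π)))·exp(−(3.0−15.9)²/(2·5.0²)) = 0.079788·exp(-3.32820) = 0.00286102
  L_3 = (1/(5.8·√(2π)))·exp(−(3.0−16.6)²/(2·5.8²)) = 0.068783·exp(-2.74911) = 0.00440108
Posterior odds = (π_3·L_3) / (π_2·L_2) = (0.34·0.00440108) / (0.19·0.00286102) = 0.00149637 / 0.000543594 ≈ 2.7527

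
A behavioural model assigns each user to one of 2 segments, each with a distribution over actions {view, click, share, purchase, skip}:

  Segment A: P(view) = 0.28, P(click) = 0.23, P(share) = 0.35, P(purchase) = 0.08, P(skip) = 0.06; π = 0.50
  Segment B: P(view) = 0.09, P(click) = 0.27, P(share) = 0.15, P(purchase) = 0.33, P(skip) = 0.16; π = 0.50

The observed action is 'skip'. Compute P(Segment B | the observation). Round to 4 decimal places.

0.7273

P(component k | x) = π_k·f_k(x) / marginal(x), where marginal(x) = Σ_j π_j·f_j(x).
Evaluate each component's likelihood at the observed value:
  p_A = 0.06
  p_B = 0.16
Prior × likelihood for each component:
  π_A·p_A = 0.50 × 0.06 = 0.03
  π_B·p_B = 0.50 × 0.16 = 0.08
Marginal: 0.03 + 0.08 = 0.11
So the posterior for Segment B is 0.08 / 0.11 ≈ 0.7273.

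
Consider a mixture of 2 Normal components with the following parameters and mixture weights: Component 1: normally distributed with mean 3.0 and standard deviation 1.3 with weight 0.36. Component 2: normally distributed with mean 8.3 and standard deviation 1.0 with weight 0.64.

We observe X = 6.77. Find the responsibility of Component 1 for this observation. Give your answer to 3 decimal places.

0.020

P(component k | x) = P(Z=k)·f_k(x) / marginal(x), where marginal(x) = Σ_j P(Z=j)·f_j(x).
Evaluate each component's likelihood at the observed value:
  f_1 = (1/(1.3·√(2π)))·exp(−(6.77−3.0)²/(2·1.3²)) = 0.306879·exp(-4.20500) = 0.00457887
  f_2 = (1/(1.0·√(2π)))·exp(−(6.77−8.3)²/(2·1.0²)) = 0.398942·exp(-1.17045) = 0.123763
Weight by the priors:
  P(Z=1)·f_1 = 0.36 × 0.00457887 = 0.00164839
  P(Z=2)·f_2 = 0.64 × 0.123763 = 0.0792082
Sum: 0.00164839 + 0.0792082 = 0.0808566
So the posterior for Component 1 is 0.00164839 / 0.0808566 ≈ 0.020.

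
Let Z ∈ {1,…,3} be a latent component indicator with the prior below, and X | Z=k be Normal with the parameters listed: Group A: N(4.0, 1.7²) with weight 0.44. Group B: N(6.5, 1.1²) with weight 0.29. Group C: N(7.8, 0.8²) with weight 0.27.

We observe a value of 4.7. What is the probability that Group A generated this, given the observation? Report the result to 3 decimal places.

By Bayes' theorem, P(k | x) = P(Z=k) f_k(x) / Σ_j P(Z=j) f_j(x).
Component likelihoods at x = 4.7:
  L_A = (1/(1.7·√(2π)))·exp(−(4.7−4.0)²/(2·1.7²)) = 0.234672·exp(-0.08478) = 0.215598
  L_B = (1/(1.1·√(2π)))·exp(−(4.7−6.5)²/(2·1.1²)) = 0.362675·exp(-1.33884) = 0.0950748
  L_C = (1/(0.8·√(2π)))·exp(−(4.7−7.8)²/(2·0.8²)) = 0.498678·exp(-7.50781) = 0.000273665
Unnormalised posteriors:
  P(Z=A)·L_A = 0.44 × 0.215598 = 0.0948629
  P(Z=B)·L_B = 0.29 × 0.0950748 = 0.0275717
  P(Z=C)·L_C = 0.27 × 0.000273665 = 7.38894e-05
Marginal: 0.0948629 + 0.0275717 + 7.38894e-05 = 0.122508
P(Group A | x) = 0.0948629 / 0.122508 ≈ 0.774

0.774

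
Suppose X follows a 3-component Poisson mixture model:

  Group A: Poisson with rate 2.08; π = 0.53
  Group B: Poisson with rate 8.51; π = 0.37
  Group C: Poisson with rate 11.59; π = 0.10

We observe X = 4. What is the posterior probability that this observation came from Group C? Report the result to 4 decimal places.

By Bayes' theorem, P(k | x) = π_k f_k(x) / Σ_j π_j f_j(x).
Poisson probabilities:
  f_A = 0.0974338
  f_B = 0.0440211
  f_C = 0.00696064
Weight by the priors:
  π_A·f_A = 0.53 × 0.0974338 = 0.0516399
  π_B·f_B = 0.37 × 0.0440211 = 0.0162878
  π_C·f_C = 0.10 × 0.00696064 = 0.000696064
Sum: 0.0516399 + 0.0162878 + 0.000696064 = 0.0686238
Responsibility of Group C: 0.000696064 / 0.0686238 ≈ 0.0101

0.0101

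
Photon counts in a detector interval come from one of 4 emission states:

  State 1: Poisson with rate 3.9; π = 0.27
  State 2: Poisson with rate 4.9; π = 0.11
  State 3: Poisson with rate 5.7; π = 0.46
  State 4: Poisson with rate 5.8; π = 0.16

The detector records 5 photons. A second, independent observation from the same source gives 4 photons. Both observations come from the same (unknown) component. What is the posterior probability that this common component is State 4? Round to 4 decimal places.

The responsibility of component k is π_k f_k(x) divided by Σ_j π_j f_j(x).
Since both observations come from the same component, the likelihood for component k is f_k(x₁)·f_k(x₂).
  p_1 = [e^(−3.9)·3.9^5/5! = 0.152193] × [0.195119] = 0.0296956
  p_2 = [e^(−4.9)·4.9^5/5! = 0.17529] × [0.178867] = 0.0313535
  p_3 = [e^(−5.7)·5.7^5/5! = 0.16777] × [0.147167] = 0.0246902
  p_4 = [e^(−5.8)·5.8^5/5! = 0.165596] × [0.142755] = 0.0236398
Unnormalised posteriors:
  π_1·p_1 = 0.27 × 0.0296956 = 0.00801781
  π_2·p_2 = 0.11 × 0.0313535 = 0.00344889
  π_3·p_3 = 0.46 × 0.0246902 = 0.0113575
  π_4·p_4 = 0.16 × 0.0236398 = 0.00378237
Sum: 0.00801781 + 0.00344889 + 0.0113575 + 0.00378237 = 0.0266065
P(State 4 | x₁,x₂) ≈ 0.1422

0.1422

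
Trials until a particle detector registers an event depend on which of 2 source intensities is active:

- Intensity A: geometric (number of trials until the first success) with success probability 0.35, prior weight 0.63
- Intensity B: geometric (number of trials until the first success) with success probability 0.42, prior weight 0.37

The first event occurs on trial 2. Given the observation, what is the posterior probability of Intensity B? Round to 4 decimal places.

By Bayes' theorem, P(k | x) = π_k f_k(x) / Σ_j π_j f_j(x).
Evaluate each component's likelihood at the observed value:
  f_A = 0.2275
  f_B = 0.2436
Prior × likelihood for each component:
  π_A·f_A = 0.63 × 0.2275 = 0.143325
  π_B·f_B = 0.37 × 0.2436 = 0.090132
Sum: 0.143325 + 0.090132 = 0.233457
P(Intensity B | 2) = 0.090132 / 0.233457 ≈ 0.3861

0.3861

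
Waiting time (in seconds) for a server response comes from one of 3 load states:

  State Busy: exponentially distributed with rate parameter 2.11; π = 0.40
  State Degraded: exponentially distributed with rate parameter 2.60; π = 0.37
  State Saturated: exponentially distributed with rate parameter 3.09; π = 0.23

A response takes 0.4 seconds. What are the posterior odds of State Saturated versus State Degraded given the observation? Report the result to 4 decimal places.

0.6073

Since P(k|x) ∝ P(Z=k) f_k(x), the posterior odds are P(Z=i) f_i(x) / (P(Z=j) f_j(x)).
Evaluate each component's likelihood at the observed value:
  f_Busy = 0.907273
  f_Degraded = 0.918982
  f_Saturated = 0.897781
Odds = (0.23/0.37) × (0.897781/0.918982) = 0.621622 × 0.97693 ≈ 0.6073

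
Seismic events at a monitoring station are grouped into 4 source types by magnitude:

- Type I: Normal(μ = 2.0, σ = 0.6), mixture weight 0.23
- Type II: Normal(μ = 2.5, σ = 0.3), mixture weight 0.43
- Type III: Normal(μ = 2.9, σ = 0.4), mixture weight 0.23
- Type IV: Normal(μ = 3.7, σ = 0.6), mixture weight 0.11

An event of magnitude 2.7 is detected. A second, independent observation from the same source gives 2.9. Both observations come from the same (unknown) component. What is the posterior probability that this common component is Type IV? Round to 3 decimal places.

0.011

By Bayes' theorem, P(k | x) = π_k f_k(x) / Σ_j π_j f_j(x).
Since both observations come from the same component, the likelihood for component k is f_k(x₁)·f_k(x₂).
  f_I = [0.336664] × [0.215863] = 0.0726733
  f_II = [1.06483] × [0.5467] = 0.582141
  f_III = [0.880163] × [0.997356] = 0.877836
  f_IV = [0.165795] × [0.27335] = 0.0453201
Unnormalised posteriors:
  π_I·f_I = 0.23 × 0.0726733 = 0.0167149
  π_II·f_II = 0.43 × 0.582141 = 0.250321
  π_III·f_III = 0.23 × 0.877836 = 0.201902
  π_IV·f_IV = 0.11 × 0.0453201 = 0.00498522
Marginal: 0.0167149 + 0.250321 + 0.201902 + 0.00498522 = 0.473923
P(Type IV | x₁, x₂) = 0.00498522 / 0.473923 ≈ 0.011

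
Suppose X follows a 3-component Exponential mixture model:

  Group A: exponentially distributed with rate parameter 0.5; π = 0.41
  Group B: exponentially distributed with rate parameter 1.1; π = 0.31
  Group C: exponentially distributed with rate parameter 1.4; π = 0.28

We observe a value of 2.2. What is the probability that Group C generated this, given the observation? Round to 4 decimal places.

0.1545

P(component k | x) = w_k·f_k(x) / marginal(x), where marginal(x) = Σ_j w_j·f_j(x).
Evaluate each component's likelihood at the observed value:
  f_A = 0.5·e^(−0.5·2.2) = 0.5·e^(−1.1000) = 0.166436
  f_B = 1.1·e^(−1.1·2.2) = 1.1·e^(−2.4200) = 0.0978138
  f_C = 1.4·e^(−1.4·2.2) = 1.4·e^(−3.0800) = 0.064343
Unnormalised posteriors:
  w_A·f_A = 0.41 × 0.166436 = 0.0682386
  w_B·f_B = 0.31 × 0.0978138 = 0.0303223
  w_C·f_C = 0.28 × 0.064343 = 0.018016
Sum: 0.0682386 + 0.0303223 + 0.018016 = 0.116577
P(Group C | x) = 0.018016 / 0.116577 ≈ 0.1545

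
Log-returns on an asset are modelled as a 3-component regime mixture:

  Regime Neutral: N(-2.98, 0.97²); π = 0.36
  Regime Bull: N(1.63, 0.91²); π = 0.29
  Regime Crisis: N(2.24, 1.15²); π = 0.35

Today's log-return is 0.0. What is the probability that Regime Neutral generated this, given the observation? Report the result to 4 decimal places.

0.0293

Posterior ∝ prior × likelihood, so P(k | x) ∝ π_k f_k(x); normalise over all components.
Normal densities:
  p_Neutral = (1/(0.97·√(2π)))·exp(−(0.0−-2.98)²/(2·0.97²)) = 0.411281·exp(-4.71910) = 0.00366995
  p_Bull = (1/(0.91·√(2π)))·exp(−(0.0−1.63)²/(2·0.91²)) = 0.438398·exp(-1.60421) = 0.0881388
  p_Crisis = (1/(1.15·√(2π)))·exp(−(0.0−2.24)²/(2·1.15²)) = 0.346906·exp(-1.89701) = 0.0520415
Multiply by the mixture weights:
  π_Neutral·p_Neutral = 0.36 × 0.00366995 = 0.00132118
  π_Bull·p_Bull = 0.29 × 0.0881388 = 0.0255603
  π_Crisis·p_Crisis = 0.35 × 0.0520415 = 0.0182145
Denominator: 0.00132118 + 0.0255603 + 0.0182145 = 0.045096
P(Regime Neutral | x) = 0.00132118 / 0.045096 ≈ 0.0293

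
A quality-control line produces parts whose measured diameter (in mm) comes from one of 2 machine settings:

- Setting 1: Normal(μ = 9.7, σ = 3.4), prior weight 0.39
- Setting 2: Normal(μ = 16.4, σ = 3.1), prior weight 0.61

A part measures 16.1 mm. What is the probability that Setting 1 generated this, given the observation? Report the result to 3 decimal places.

0.091

By Bayes' theorem, P(k | x) = P(Z=k) f_k(x) / Σ_j P(Z=j) f_j(x).
Normal densities:
  L_1 = (1/(3.4·√(2π)))·exp(−(16.1−9.7)²/(2·3.4²)) = 0.117336·exp(-1.77163) = 0.0199537
  L_2 = (1/(3.1·√(2π)))·exp(−(16.1−16.4)²/(2·3.1²)) = 0.128691·exp(-0.00468) = 0.12809
Prior × likelihood for each component:
  P(Z=1)·L_1 = 0.39 × 0.0199537 = 0.00778195
  P(Z=2)·L_2 = 0.61 × 0.12809 = 0.0781348
Evidence: 0.00778195 + 0.0781348 = 0.0859168
Responsibility of Setting 1: 0.00778195 / 0.0859168 ≈ 0.091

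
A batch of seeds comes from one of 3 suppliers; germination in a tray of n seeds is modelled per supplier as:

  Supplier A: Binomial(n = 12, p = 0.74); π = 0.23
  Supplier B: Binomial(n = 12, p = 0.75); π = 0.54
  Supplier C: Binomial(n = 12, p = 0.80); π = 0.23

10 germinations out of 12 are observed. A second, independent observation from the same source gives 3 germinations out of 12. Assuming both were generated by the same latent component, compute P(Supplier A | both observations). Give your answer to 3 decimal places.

0.337

The responsibility of component k is w_k f_k(x) divided by Σ_j w_j f_j(x).
Since both observations come from the same component, the likelihood for component k is f_k(x₁)·f_k(x₂).
  p_A = [C(12,10)·0.74^10·0.26^2 = 66·0.0492399·0.0676 = 0.219689] × [0.000484036] = 0.000106337
  p_B = [C(12,10)·0.75^10·0.25^2 = 66·0.0563135·0.0625 = 0.232293] × [0.000354052] = 8.22438e-05
  p_C = [C(12,10)·0.80^10·0.20^2 = 66·0.107374·0.04 = 0.283468] × [5.76717e-05] = 1.63481e-05
Weight by the priors:
  w_A·p_A = 0.23 × 0.000106337 = 2.44576e-05
  w_B·p_B = 0.54 × 8.22438e-05 = 4.44116e-05
  w_C·p_C = 0.23 × 1.63481e-05 = 3.76006e-06
Evidence: 2.44576e-05 + 4.44116e-05 + 3.76006e-06 = 7.26293e-05
Responsibility of Supplier A: 2.44576e-05 / 7.26293e-05 ≈ 0.337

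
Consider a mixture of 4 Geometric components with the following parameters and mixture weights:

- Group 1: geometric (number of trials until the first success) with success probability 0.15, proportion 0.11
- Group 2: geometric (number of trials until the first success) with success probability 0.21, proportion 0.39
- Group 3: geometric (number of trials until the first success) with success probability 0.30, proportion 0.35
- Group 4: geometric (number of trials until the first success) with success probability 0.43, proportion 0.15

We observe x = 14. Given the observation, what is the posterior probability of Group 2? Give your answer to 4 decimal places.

0.5558

The responsibility of component k is π_k f_k(x) divided by Σ_j π_j f_j(x).
Component likelihoods at x = 14:
  f_1 = 0.0181358
  f_2 = 0.00980328
  f_3 = 0.00290667
  f_4 = 0.000288298
Prior × likelihood for each component:
  π_1·f_1 = 0.11 × 0.0181358 = 0.00199494
  π_2·f_2 = 0.39 × 0.00980328 = 0.00382328
  π_3·f_3 = 0.35 × 0.00290667 = 0.00101733
  π_4·f_4 = 0.15 × 0.000288298 = 4.32447e-05
Denominator: 0.00199494 + 0.00382328 + 0.00101733 + 4.32447e-05 = 0.0068788
P(Group 2 | x) ≈ 0.5558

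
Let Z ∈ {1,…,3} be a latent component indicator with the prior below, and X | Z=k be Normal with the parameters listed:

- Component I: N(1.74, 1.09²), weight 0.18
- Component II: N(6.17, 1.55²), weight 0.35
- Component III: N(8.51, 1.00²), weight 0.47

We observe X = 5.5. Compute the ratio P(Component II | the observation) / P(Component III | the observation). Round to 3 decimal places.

The posterior odds equal the prior odds times the likelihood ratio: (π_i/π_j)·(f_i(x)/f_j(x)).
Evaluate each component's likelihood at the observed value:
  p_I = (1/(1.09·√(2π)))·exp(−(5.5−1.74)²/(2·1.09²)) = 0.366002·exp(-5.94967) = 0.00095406
  p_II = (1/(1.55·√(2π)))·exp(−(5.5−6.17)²/(2·1.55²)) = 0.257382·exp(-0.09342) = 0.234426
  p_III = (1/(1.00·√(2π)))·exp(−(5.5−8.51)²/(2·1.00²)) = 0.398942·exp(-4.53005) = 0.00430065
Odds = (0.35/0.47) × (0.234426/0.00430065) = 0.744681 × 54.5093 ≈ 40.592

40.592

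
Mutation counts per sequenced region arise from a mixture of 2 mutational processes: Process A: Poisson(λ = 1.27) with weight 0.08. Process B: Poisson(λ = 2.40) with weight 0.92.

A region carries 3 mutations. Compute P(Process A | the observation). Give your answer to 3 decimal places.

0.038

The responsibility of component k is π_k f_k(x) divided by Σ_j π_j f_j(x).
Component likelihoods at x = 3 mutations:
  p_A = 0.0958751
  p_B = 0.209014
Unnormalised posteriors:
  π_A·p_A = 0.08 × 0.0958751 = 0.00767001
  π_B·p_B = 0.92 × 0.209014 = 0.192293
Denominator: 0.00767001 + 0.192293 = 0.199963
Responsibility of Process A: 0.00767001 / 0.199963 ≈ 0.038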